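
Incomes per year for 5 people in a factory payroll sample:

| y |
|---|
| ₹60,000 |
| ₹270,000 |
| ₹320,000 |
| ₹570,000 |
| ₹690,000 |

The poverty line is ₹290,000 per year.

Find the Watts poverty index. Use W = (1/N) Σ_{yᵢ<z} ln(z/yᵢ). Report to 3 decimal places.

0.329

Incomes under z: ₹60,000, ₹270,000 (q = 2 of N = 5).
Log shortfalls: ln(290000/60000) = 1.5755; ln(290000/270000) = 0.0715.
W = 1.646995 / 5 = 0.329.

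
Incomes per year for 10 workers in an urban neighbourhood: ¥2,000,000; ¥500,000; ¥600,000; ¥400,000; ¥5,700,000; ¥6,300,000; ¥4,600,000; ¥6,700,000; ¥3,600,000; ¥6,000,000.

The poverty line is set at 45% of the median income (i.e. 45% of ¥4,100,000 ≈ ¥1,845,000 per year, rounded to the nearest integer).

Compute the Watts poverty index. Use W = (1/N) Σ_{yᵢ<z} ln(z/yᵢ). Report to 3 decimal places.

0.396

Incomes under z: ¥400,000, ¥500,000, ¥600,000 (q = 3 of N = 10).
Log shortfalls: ln(1845000/400000) = 1.5288; ln(1845000/500000) = 1.3056; ln(1845000/600000) = 1.1233.
W = 3.957701 / 10 = 0.396.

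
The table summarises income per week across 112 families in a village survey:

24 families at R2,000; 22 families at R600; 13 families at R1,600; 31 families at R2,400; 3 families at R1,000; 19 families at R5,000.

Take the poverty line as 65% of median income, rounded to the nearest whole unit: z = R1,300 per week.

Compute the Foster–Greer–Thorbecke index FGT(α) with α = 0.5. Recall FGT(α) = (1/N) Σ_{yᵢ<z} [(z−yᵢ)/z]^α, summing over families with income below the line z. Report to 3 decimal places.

0.157

Below the line: 22×R600, 3×R1,000 (q = 25 of N = 112).
Shortfall ratios: (1300−600)/1300 = 0.5385 (×22); (1300−1000)/1300 = 0.2308 (×3).
Raised to α = 0.5: 0.73380 (×22); 0.48038 (×3).
Sum = 17.584740; FGT(0.5) = 17.584740 / 112 = 0.157.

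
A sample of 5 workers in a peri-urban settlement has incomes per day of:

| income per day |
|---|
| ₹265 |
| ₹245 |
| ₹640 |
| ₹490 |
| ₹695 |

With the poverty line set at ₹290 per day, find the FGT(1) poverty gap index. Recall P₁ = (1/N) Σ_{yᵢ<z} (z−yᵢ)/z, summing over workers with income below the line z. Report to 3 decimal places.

0.048

Poor units: ₹245, ₹265 (q = 2 of N = 5).
Gap ratios (z−y)/z: (290−245)/290 = 0.1552; (290−265)/290 = 0.0862.
Σ = 0.241379. Dividing by the full population N = 5 gives P₁ = 0.048.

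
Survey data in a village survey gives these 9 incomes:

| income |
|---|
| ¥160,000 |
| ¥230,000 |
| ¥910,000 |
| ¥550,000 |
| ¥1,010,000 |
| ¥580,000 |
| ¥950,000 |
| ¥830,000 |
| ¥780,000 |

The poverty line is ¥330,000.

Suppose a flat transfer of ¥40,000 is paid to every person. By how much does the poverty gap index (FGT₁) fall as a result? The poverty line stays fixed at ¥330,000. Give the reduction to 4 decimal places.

Before: below the line — ¥160,000, ¥230,000; poverty gap index (FGT₁) = 0.090909.
After the ¥40,000 transfer: below the line — ¥200,000, ¥270,000; poverty gap index (FGT₁) = 0.063973.
Reduction = 0.090909 − 0.063973 = 0.0269.

0.0269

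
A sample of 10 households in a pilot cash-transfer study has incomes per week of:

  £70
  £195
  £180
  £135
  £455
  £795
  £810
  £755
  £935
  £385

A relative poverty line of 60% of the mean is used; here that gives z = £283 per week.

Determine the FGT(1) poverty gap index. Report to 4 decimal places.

Below z: £70, £135, £180, £195 (q = 4 of N = 10).
Gap ratios (z−y)/z: (283−70)/283 = 0.7527; (283−135)/283 = 0.5230; (283−180)/283 = 0.3640; (283−195)/283 = 0.3110.
Σ = 1.950530. Dividing by the full population N = 10 gives P₁ = 0.1951.

0.1951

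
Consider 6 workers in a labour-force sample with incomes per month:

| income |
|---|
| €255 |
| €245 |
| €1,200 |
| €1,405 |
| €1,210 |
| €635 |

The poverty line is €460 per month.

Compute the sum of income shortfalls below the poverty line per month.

Poor units: €245, €255 (q = 2 of N = 6).
Individual gaps: 460−245 = 215; 460−255 = 205.
Aggregate gap = €420.

€420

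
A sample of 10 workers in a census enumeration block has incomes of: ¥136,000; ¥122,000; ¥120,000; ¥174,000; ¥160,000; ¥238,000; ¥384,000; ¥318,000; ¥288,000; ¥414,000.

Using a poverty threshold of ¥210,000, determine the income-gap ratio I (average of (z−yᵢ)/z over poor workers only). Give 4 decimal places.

0.3219

Incomes under z: ¥120,000, ¥122,000, ¥136,000, ¥160,000, ¥174,000 (q = 5 of N = 10).
Shortfall ratios (z−y)/z: 0.4286, 0.4190, 0.3524, 0.2381, 0.1714; sum = 1.609524.
I averages over the q = 5 poor units only: 1.609524 / 5 = 0.3219.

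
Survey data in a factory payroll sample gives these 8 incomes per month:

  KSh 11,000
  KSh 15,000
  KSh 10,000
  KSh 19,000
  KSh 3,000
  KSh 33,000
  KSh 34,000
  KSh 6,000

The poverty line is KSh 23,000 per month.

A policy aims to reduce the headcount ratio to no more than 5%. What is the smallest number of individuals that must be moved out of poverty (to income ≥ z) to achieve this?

6

6 of the 8 individuals are poor, so H = 6/8 = 0.750.
A headcount ratio of at most 5% allows at most ⌊0.05 × 8⌋ = 0 poor individuals.
So at least 6 − 0 = 6 must be lifted.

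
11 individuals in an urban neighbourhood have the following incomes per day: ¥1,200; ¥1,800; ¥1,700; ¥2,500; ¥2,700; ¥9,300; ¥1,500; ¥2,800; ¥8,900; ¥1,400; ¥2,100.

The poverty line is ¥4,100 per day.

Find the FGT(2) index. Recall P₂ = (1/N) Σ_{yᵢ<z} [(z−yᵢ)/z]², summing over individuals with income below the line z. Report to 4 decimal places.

0.2364

Below the line: ¥1,200, ¥1,400, ¥1,500, ¥1,700, ¥1,800, ¥2,100, ¥2,500, ¥2,700, ¥2,800 (q = 9 of N = 11).
Gap ratios (z−y)/z: (4100−1200)/4100 = 0.7073; (4100−1400)/4100 = 0.6585; (4100−1500)/4100 = 0.6341; (4100−1700)/4100 = 0.5854; (4100−1800)/4100 = 0.5610; (4100−2100)/4100 = 0.4878; (4100−2500)/4100 = 0.3902; (4100−2700)/4100 = 0.3415; (4100−2800)/4100 = 0.3171.
Squared: 0.5003; 0.4337; 0.4021; 0.3427; 0.3147; 0.2380; 0.1523; 0.1166; 0.1005.
Sum = 2.600833; P₂ = 2.600833 / 11 = 0.2364.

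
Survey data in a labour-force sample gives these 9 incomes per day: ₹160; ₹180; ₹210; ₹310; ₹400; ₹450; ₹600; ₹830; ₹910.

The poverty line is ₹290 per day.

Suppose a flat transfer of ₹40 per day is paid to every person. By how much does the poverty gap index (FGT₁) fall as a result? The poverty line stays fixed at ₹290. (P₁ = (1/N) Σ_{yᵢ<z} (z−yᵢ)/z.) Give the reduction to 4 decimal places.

0.0460

Before: below the line — ₹160, ₹180, ₹210; poverty gap index (FGT₁) = 0.122605.
After the ₹40 transfer: below the line — ₹200, ₹220, ₹250; poverty gap index (FGT₁) = 0.076628.
Reduction = 0.122605 − 0.076628 = 0.0460.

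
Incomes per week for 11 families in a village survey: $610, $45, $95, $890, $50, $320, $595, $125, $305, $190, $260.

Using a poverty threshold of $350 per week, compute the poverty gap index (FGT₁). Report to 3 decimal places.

Below z: $45, $50, $95, $125, $190, $260, $305, $320 (q = 8 of N = 11).
Relative gaps: (350−45)/350 = 0.8714; (350−50)/350 = 0.8571; (350−95)/350 = 0.7286; (350−125)/350 = 0.6429; (350−190)/350 = 0.4571; (350−260)/350 = 0.2571; (350−305)/350 = 0.1286; (350−320)/350 = 0.0857.
Sum of shortfalls = 4.028571; P₁ averages over all N: 4.028571 / 11 = 0.366.

0.366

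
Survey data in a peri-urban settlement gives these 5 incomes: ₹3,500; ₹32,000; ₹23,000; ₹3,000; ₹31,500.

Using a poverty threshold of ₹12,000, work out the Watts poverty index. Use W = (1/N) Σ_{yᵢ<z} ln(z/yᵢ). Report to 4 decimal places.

0.5237

Below z: ₹3,000, ₹3,500 (q = 2 of N = 5).
Log shortfalls: ln(12000/3000) = 1.3863; ln(12000/3500) = 1.2321.
W = 2.618438 / 5 = 0.5237.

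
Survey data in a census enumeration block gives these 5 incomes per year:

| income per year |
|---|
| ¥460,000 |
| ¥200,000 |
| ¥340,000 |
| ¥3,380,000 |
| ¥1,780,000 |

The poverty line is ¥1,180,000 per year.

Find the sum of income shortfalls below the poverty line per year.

Poor units: ¥200,000, ¥340,000, ¥460,000 (q = 3 of N = 5).
Individual gaps: 1180000−200000 = 980000; 1180000−340000 = 840000; 1180000−460000 = 720000.
Aggregate gap = ¥2,540,000.

¥2,540,000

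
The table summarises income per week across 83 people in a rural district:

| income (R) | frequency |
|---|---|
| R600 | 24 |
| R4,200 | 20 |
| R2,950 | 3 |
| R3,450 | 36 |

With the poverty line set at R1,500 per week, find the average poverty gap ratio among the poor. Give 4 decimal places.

Incomes under z: 24×R600 (q = 24 of N = 83).
Shortfall ratios (z−y)/z: 0.6000 (×24); sum = 14.400000.
I averages over the q = 24 poor units only: 14.400000 / 24 = 0.6000.

0.6000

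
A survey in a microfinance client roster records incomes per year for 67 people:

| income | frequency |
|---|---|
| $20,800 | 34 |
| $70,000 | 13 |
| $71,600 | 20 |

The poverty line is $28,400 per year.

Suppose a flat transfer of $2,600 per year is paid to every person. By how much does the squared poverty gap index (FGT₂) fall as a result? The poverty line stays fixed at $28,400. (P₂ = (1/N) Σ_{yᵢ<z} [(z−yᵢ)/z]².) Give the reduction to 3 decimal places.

Before: below the line — 34×$20,800; squared poverty gap index (FGT₂) = 0.03634.
After the $2,600 transfer: below the line — 34×$23,400; squared poverty gap index (FGT₂) = 0.01573.
Reduction = 0.03634 − 0.01573 = 0.021.

0.021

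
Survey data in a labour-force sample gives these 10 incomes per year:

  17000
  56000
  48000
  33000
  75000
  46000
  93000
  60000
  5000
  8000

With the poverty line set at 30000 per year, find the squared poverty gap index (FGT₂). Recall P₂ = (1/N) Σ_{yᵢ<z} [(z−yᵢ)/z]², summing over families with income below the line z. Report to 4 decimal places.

0.1420

Below z: 5000, 8000, 17000 (q = 3 of N = 10).
Shortfall ratios: (30000−5000)/30000 = 0.8333; (30000−8000)/30000 = 0.7333; (30000−17000)/30000 = 0.4333.
Squared: 0.6944; 0.5378; 0.1878.
Sum = 1.420000; P₂ = 1.420000 / 10 = 0.1420.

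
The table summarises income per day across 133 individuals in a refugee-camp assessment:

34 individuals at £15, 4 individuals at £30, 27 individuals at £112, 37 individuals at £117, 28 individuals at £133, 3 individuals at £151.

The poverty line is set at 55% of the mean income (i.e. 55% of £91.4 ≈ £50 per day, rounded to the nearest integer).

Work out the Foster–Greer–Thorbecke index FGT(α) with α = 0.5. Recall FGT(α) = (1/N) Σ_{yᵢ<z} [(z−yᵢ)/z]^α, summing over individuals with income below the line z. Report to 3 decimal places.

Incomes under z: 34×£15, 4×£30 (q = 38 of N = 133).
Gap ratios (z−y)/z: (50−15)/50 = 0.7000 (×34); (50−30)/50 = 0.4000 (×4).
Raised to α = 0.5: 0.83666 (×34); 0.63246 (×4).
Sum = 30.976263; FGT(0.5) = 30.976263 / 133 = 0.233.

0.233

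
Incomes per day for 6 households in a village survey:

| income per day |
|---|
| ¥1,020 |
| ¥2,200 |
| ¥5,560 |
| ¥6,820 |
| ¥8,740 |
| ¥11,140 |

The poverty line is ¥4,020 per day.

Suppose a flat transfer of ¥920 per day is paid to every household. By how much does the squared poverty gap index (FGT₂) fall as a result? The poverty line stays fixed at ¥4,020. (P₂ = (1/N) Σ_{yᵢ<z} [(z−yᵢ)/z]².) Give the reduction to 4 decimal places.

0.0740

Before: below the line — ¥1,020, ¥2,200; squared poverty gap index (FGT₂) = 0.126981.
After the ¥920 transfer: below the line — ¥1,940, ¥3,120; squared poverty gap index (FGT₂) = 0.052973.
Reduction = 0.126981 − 0.052973 = 0.0740.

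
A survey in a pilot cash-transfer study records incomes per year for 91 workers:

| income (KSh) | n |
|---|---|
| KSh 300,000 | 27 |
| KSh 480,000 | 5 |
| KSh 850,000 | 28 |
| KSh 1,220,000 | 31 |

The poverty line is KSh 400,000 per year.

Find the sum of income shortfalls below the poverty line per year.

KSh 2,700,000

Below the line: 27×KSh 300,000 (q = 27 of N = 91).
Individual gaps: 27×(400000−300000) = 2700000.
Aggregate gap = KSh 2,700,000.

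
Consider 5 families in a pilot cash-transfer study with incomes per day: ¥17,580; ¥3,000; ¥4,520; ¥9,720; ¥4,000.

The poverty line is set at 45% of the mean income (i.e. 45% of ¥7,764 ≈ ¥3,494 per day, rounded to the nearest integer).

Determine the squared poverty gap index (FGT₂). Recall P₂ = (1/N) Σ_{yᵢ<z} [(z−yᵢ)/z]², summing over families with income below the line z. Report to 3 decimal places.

Below z: ¥3,000 (q = 1 of N = 5).
Relative gaps: (3494−3000)/3494 = 0.1414.
Squared: 0.0200.
Sum = 0.019990; P₂ = 0.019990 / 5 = 0.004.

0.004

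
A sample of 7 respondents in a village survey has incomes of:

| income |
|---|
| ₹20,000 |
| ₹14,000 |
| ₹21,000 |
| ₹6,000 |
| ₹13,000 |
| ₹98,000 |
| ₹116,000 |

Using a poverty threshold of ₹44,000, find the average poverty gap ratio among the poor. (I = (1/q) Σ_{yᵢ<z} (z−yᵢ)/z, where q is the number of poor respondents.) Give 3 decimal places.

Incomes under z: ₹6,000, ₹13,000, ₹14,000, ₹20,000, ₹21,000 (q = 5 of N = 7).
Relative gaps: 0.8636, 0.7045, 0.6818, 0.5455, 0.5227; sum = 3.318182.
The income-gap ratio divides by q (the poor only): 3.318182 / 5 = 0.664.

0.664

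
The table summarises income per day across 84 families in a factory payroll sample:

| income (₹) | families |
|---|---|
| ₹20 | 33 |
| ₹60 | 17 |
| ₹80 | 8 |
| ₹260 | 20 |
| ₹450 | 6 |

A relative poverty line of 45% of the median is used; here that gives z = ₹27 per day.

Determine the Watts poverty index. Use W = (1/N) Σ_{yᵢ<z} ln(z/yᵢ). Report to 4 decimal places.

Poor units: 33×₹20 (q = 33 of N = 84).
ln(z/y) terms: ln(27/20) = 0.3001 (×33).
W = 9.903452 / 84 = 0.1179.

0.1179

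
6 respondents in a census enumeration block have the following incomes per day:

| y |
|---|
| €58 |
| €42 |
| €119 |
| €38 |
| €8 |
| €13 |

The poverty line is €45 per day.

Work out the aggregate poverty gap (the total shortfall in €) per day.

€79

Poor units: €8, €13, €38, €42 (q = 4 of N = 6).
Individual gaps: 45−8 = 37; 45−13 = 32; 45−38 = 7; 45−42 = 3.
Aggregate gap = €79.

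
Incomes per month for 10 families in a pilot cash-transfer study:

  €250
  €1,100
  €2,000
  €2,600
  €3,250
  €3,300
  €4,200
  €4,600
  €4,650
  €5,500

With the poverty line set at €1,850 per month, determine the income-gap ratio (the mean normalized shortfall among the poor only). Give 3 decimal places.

0.635

Below the line: €250, €1,100 (q = 2 of N = 10).
Relative gaps: 0.8649, 0.4054; sum = 1.270270.
The income-gap ratio divides by q (the poor only): 1.270270 / 2 = 0.635.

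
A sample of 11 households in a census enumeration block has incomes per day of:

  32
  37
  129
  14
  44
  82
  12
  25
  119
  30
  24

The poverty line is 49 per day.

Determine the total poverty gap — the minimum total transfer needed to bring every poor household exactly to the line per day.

Incomes under z: 12, 14, 24, 25, 30, 32, 37, 44 (q = 8 of N = 11).
Individual gaps: 49−12 = 37; 49−14 = 35; 49−24 = 25; 49−25 = 24; 49−30 = 19; 49−32 = 17; 49−37 = 12; 49−44 = 5.
Aggregate gap = 174.

174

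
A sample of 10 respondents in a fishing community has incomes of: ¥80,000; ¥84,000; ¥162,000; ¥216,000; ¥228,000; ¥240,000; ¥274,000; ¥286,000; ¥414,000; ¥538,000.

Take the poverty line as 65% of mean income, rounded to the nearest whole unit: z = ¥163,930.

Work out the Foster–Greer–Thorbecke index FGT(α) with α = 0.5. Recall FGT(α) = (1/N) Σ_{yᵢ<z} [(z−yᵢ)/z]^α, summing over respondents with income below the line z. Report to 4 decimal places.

Poor units: ¥80,000, ¥84,000, ¥162,000 (q = 3 of N = 10).
Relative gaps: (163930−80000)/163930 = 0.5120; (163930−84000)/163930 = 0.4876; (163930−162000)/163930 = 0.0118.
Raised to α = 0.5: 0.71553; 0.69827; 0.10850.
Sum = 1.522311; FGT(0.5) = 1.522311 / 10 = 0.1522.

0.1522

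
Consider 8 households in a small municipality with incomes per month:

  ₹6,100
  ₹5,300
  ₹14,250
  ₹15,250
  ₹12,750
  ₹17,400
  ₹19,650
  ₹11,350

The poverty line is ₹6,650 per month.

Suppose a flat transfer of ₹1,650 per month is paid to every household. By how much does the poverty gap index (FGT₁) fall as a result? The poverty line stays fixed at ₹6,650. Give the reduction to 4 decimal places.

Before: below the line — ₹5,300, ₹6,100; poverty gap index (FGT₁) = 0.035714.
After the ₹1,650 transfer: below the line — none; poverty gap index (FGT₁) = 0.000000.
Reduction = 0.035714 − 0.000000 = 0.0357.

0.0357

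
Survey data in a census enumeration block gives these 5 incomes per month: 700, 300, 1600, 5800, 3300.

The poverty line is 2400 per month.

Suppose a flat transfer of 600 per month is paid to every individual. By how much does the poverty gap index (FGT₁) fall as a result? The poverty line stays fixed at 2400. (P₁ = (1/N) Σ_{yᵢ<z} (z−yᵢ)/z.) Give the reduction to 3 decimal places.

0.150

Before: below the line — 300, 700, 1600; poverty gap index (FGT₁) = 0.38333.
After the 600 transfer: below the line — 900, 1300, 2200; poverty gap index (FGT₁) = 0.23333.
Reduction = 0.38333 − 0.23333 = 0.150.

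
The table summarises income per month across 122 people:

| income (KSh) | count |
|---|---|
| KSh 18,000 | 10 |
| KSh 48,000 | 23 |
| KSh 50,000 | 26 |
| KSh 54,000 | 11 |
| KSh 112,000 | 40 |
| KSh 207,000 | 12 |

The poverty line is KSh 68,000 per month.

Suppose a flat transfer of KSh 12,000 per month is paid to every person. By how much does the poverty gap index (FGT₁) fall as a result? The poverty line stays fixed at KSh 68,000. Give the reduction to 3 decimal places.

0.101

Before: below the line — 10×KSh 18,000, 23×KSh 48,000, 26×KSh 50,000, 11×KSh 54,000; poverty gap index (FGT₁) = 0.19069.
After the KSh 12,000 transfer: below the line — 10×KSh 30,000, 23×KSh 60,000, 26×KSh 62,000, 11×KSh 66,000; poverty gap index (FGT₁) = 0.08944.
Reduction = 0.19069 − 0.08944 = 0.101.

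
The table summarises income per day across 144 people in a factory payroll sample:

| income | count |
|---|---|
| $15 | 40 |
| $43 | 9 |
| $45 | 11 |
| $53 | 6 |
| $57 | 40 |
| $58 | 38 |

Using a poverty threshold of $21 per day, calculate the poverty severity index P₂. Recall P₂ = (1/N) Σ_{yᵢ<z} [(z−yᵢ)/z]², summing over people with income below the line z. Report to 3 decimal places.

0.023

Poor units: 40×$15 (q = 40 of N = 144).
Relative gaps: (21−15)/21 = 0.2857 (×40).
Squared: 0.0816 (×40).
Sum = 3.265306; P₂ = 3.265306 / 144 = 0.023.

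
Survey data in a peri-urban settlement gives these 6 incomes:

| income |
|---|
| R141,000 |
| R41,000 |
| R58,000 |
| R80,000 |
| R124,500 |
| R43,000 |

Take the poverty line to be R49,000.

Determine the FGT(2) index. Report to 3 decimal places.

0.007

Below the line: R41,000, R43,000 (q = 2 of N = 6).
Normalized shortfalls: (49000−41000)/49000 = 0.1633; (49000−43000)/49000 = 0.1224.
Squared: 0.0267; 0.0150.
Sum = 0.041649; P₂ = 0.041649 / 6 = 0.007.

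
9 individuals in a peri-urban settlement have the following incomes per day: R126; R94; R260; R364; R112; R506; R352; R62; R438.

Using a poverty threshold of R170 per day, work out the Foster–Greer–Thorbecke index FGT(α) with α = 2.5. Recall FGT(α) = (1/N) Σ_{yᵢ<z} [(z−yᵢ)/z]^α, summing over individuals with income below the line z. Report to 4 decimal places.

0.0619

Below the line: R62, R94, R112, R126 (q = 4 of N = 9).
Shortfall ratios: (170−62)/170 = 0.6353; (170−94)/170 = 0.4471; (170−112)/170 = 0.3412; (170−126)/170 = 0.2588.
Raised to α = 2.5: 0.32169; 0.13363; 0.06799; 0.03408.
Sum = 0.557393; FGT(2.5) = 0.557393 / 9 = 0.0619.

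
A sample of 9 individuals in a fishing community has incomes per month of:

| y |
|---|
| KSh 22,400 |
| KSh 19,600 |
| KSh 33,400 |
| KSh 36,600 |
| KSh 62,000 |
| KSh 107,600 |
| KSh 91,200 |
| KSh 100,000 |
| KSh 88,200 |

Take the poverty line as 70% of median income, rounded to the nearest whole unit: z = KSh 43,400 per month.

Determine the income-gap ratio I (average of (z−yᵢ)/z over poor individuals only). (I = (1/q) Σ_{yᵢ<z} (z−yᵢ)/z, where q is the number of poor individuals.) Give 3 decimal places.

0.355

Below the line: KSh 19,600, KSh 22,400, KSh 33,400, KSh 36,600 (q = 4 of N = 9).
Relative gaps: 0.5484, 0.4839, 0.2304, 0.1567; sum = 1.419355.
The income-gap ratio divides by q (the poor only): 1.419355 / 4 = 0.355.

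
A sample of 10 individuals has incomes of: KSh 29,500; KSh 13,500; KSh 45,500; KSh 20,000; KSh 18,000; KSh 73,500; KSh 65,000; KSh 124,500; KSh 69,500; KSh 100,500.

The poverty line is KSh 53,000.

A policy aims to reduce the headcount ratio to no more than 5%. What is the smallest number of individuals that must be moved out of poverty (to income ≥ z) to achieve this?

5 of the 10 individuals are poor, so H = 5/10 = 0.500.
A headcount ratio of at most 5% allows at most ⌊0.05 × 10⌋ = 0 poor individuals.
So at least 5 − 0 = 5 must be lifted.

5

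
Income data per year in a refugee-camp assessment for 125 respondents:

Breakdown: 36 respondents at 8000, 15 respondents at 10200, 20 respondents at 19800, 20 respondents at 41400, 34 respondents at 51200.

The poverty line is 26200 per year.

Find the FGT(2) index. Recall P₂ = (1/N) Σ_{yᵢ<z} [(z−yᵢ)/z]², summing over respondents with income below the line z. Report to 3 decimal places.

0.193

Below the line: 36×8000, 15×10200, 20×19800 (q = 71 of N = 125).
Relative gaps: (26200−8000)/26200 = 0.6947 (×36); (26200−10200)/26200 = 0.6107 (×15); (26200−19800)/26200 = 0.2443 (×20).
Squared: 0.4825 (×36); 0.3729 (×15); 0.0597 (×20).
Sum = 24.159198; P₂ = 24.159198 / 125 = 0.193.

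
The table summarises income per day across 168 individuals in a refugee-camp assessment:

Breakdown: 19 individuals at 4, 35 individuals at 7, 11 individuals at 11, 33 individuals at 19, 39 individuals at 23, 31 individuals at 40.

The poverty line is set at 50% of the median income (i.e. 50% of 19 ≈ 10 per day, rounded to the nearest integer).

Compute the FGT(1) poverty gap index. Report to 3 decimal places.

0.130

Poor units: 19×4, 35×7 (q = 54 of N = 168).
Normalized shortfalls: (10−4)/10 = 0.6000 (×19); (10−7)/10 = 0.3000 (×35).
Σ = 21.900000. Dividing by the full population N = 168 gives P₁ = 0.130.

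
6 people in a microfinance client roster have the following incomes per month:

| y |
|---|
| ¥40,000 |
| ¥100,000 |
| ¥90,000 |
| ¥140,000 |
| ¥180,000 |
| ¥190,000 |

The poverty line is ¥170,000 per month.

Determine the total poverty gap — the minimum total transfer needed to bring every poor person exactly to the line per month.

¥310,000

Poor units: ¥40,000, ¥90,000, ¥100,000, ¥140,000 (q = 4 of N = 6).
Individual gaps: 170000−40000 = 130000; 170000−90000 = 80000; 170000−100000 = 70000; 170000−140000 = 30000.
Aggregate gap = ¥310,000.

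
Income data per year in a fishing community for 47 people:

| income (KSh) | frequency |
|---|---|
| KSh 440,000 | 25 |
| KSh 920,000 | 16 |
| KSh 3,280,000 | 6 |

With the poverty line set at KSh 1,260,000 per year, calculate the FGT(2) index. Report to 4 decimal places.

Poor units: 25×KSh 440,000, 16×KSh 920,000 (q = 41 of N = 47).
Normalized shortfalls: (1260000−440000)/1260000 = 0.6508 (×25); (1260000−920000)/1260000 = 0.2698 (×16).
Squared: 0.4235 (×25); 0.0728 (×16).
Sum = 11.753338; P₂ = 11.753338 / 47 = 0.2501.

0.2501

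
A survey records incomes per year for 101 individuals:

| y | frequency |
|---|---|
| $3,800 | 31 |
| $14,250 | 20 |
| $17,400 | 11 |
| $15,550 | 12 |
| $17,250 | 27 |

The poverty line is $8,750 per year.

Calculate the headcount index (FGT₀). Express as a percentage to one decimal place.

30.7%

31 of the 101 individuals have income below $8,750.
H = 31/101 = 30.7%.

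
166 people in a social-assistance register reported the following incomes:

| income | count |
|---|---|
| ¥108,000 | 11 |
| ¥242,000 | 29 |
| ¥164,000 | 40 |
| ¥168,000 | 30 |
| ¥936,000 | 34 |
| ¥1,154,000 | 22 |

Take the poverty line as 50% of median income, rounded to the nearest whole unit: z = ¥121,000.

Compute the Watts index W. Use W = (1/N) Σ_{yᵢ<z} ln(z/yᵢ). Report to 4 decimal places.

0.0075

Incomes under z: 11×¥108,000 (q = 11 of N = 166).
Log gaps: ln(121000/108000) = 0.1137 (×11).
W = 1.250253 / 166 = 0.0075.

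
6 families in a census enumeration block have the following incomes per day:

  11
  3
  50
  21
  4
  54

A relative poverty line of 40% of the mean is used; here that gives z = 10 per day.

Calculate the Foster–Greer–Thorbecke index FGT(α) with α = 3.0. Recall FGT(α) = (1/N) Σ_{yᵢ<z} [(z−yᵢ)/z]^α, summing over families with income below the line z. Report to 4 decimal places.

0.0932

Below z: 3, 4 (q = 2 of N = 6).
Shortfall ratios: (10−3)/10 = 0.7000; (10−4)/10 = 0.6000.
Raised to α = 3.0: 0.34300; 0.21600.
Sum = 0.559000; FGT(3.0) = 0.559000 / 6 = 0.0932.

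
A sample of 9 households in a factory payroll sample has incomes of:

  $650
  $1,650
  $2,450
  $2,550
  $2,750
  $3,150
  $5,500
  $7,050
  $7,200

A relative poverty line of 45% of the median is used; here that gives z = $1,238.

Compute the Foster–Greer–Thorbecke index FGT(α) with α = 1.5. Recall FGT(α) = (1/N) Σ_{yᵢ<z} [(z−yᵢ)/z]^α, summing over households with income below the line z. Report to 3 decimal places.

Incomes under z: $650 (q = 1 of N = 9).
Normalized shortfalls: (1238−650)/1238 = 0.4750.
Raised to α = 1.5: 0.32733.
Sum = 0.327329; FGT(1.5) = 0.327329 / 9 = 0.036.

0.036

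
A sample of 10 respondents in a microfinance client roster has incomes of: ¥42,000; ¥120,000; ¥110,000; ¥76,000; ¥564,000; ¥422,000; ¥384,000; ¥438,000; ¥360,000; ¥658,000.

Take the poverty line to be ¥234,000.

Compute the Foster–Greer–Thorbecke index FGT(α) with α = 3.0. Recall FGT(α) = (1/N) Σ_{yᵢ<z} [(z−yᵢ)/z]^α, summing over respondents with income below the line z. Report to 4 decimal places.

Below z: ¥42,000, ¥76,000, ¥110,000, ¥120,000 (q = 4 of N = 10).
Normalized shortfalls: (234000−42000)/234000 = 0.8205; (234000−76000)/234000 = 0.6752; (234000−110000)/234000 = 0.5299; (234000−120000)/234000 = 0.4872.
Raised to α = 3.0: 0.55240; 0.30784; 0.14880; 0.11563.
Sum = 1.124676; FGT(3.0) = 1.124676 / 10 = 0.1125.

0.1125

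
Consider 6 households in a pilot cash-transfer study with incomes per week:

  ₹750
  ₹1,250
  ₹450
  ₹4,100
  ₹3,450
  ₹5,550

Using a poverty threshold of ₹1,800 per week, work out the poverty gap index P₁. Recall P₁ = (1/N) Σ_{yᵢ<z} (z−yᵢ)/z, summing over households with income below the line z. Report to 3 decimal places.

Incomes under z: ₹450, ₹750, ₹1,250 (q = 3 of N = 6).
Relative gaps: (1800−450)/1800 = 0.7500; (1800−750)/1800 = 0.5833; (1800−1250)/1800 = 0.3056.
Σ = 1.638889. Dividing by the full population N = 6 gives P₁ = 0.273.

0.273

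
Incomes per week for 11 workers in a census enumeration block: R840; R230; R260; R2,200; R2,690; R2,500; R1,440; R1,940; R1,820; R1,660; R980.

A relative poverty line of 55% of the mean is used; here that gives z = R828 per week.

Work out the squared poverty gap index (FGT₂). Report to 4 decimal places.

0.0902

Below z: R230, R260 (q = 2 of N = 11).
Relative gaps: (828−230)/828 = 0.7222; (828−260)/828 = 0.6860.
Squared: 0.5216; 0.4706.
Sum = 0.992188; P₂ = 0.992188 / 11 = 0.0902.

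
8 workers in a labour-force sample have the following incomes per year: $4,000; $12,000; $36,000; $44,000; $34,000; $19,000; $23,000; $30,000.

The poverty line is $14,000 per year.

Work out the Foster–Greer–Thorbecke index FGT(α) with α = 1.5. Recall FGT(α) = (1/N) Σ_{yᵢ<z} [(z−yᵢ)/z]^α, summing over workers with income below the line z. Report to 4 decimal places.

Below the line: $4,000, $12,000 (q = 2 of N = 8).
Normalized shortfalls: (14000−4000)/14000 = 0.7143; (14000−12000)/14000 = 0.1429.
Raised to α = 1.5: 0.60368; 0.05399.
Sum = 0.657677; FGT(1.5) = 0.657677 / 8 = 0.0822.

0.0822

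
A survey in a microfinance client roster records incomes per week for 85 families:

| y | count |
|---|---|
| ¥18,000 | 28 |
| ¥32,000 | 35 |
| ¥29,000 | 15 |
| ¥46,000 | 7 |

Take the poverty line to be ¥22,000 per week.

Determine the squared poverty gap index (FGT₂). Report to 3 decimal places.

Incomes under z: 28×¥18,000 (q = 28 of N = 85).
Relative gaps: (22000−18000)/22000 = 0.1818 (×28).
Squared: 0.0331 (×28).
Sum = 0.925620; P₂ = 0.925620 / 85 = 0.011.

0.011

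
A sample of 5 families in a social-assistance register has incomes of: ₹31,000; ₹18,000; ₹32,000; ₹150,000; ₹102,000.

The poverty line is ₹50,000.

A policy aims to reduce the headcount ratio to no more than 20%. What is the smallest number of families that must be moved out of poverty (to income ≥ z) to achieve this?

3 of the 5 families are poor, so H = 3/5 = 0.600.
A headcount ratio of at most 20% allows at most ⌊0.20 × 5⌋ = 1 poor families.
So at least 3 − 1 = 2 must be lifted.

2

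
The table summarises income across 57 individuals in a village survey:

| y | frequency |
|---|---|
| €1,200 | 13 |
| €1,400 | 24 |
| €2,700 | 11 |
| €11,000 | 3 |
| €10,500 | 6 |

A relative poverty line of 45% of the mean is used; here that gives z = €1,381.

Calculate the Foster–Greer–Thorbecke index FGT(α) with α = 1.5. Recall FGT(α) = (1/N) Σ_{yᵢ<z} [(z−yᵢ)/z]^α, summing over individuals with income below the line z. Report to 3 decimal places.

Below the line: 13×€1,200 (q = 13 of N = 57).
Normalized shortfalls: (1381−1200)/1381 = 0.1311 (×13).
Raised to α = 1.5: 0.04745 (×13).
Sum = 0.616837; FGT(1.5) = 0.616837 / 57 = 0.011.

0.011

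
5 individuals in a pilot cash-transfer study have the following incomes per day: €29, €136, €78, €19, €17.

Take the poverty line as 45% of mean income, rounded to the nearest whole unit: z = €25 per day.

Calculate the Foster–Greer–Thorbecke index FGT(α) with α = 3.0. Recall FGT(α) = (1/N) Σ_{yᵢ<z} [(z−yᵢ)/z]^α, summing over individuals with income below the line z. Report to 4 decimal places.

0.0093

Incomes under z: €17, €19 (q = 2 of N = 5).
Normalized shortfalls: (25−17)/25 = 0.3200; (25−19)/25 = 0.2400.
Raised to α = 3.0: 0.03277; 0.01382.
Sum = 0.046592; FGT(3.0) = 0.046592 / 5 = 0.0093.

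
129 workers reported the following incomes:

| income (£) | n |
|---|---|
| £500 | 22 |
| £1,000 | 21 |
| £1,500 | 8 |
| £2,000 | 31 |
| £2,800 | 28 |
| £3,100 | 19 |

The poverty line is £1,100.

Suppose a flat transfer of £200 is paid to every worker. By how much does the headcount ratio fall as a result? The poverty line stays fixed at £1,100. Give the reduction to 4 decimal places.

Before: below the line — 22×£500, 21×£1,000; headcount ratio = 0.333333.
After the £200 transfer: below the line — 22×£700; headcount ratio = 0.170543.
Reduction = 0.333333 − 0.170543 = 0.1628.

0.1628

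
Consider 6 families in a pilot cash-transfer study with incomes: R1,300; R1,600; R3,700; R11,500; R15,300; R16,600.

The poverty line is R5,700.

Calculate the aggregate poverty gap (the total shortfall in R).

R10,500

Poor units: R1,300, R1,600, R3,700 (q = 3 of N = 6).
Individual gaps: 5700−1300 = 4400; 5700−1600 = 4100; 5700−3700 = 2000.
Aggregate gap = R10,500.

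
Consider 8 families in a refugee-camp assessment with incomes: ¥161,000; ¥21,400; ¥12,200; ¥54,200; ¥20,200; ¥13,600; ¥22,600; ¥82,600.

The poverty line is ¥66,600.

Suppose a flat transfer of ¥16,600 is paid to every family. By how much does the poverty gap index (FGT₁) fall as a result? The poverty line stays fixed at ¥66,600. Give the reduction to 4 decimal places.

Before: below the line — ¥12,200, ¥13,600, ¥20,200, ¥21,400, ¥22,600, ¥54,200; poverty gap index (FGT₁) = 0.479354.
After the ¥16,600 transfer: below the line — ¥28,800, ¥30,200, ¥36,800, ¥38,000, ¥39,200; poverty gap index (FGT₁) = 0.300300.
Reduction = 0.479354 − 0.300300 = 0.1791.

0.1791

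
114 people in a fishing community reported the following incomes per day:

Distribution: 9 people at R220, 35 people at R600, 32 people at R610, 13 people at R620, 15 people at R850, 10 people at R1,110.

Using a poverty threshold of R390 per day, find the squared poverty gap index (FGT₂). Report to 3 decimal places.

0.015

Below the line: 9×R220 (q = 9 of N = 114).
Relative gaps: (390−220)/390 = 0.4359 (×9).
Squared: 0.1900 (×9).
Sum = 1.710059; P₂ = 1.710059 / 114 = 0.015.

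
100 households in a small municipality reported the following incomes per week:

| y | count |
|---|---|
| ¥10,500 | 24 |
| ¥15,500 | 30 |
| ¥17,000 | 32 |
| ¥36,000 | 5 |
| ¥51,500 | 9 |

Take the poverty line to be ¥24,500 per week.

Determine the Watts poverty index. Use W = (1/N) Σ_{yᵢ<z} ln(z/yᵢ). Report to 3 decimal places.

0.458

Incomes under z: 24×¥10,500, 30×¥15,500, 32×¥17,000 (q = 86 of N = 100).
ln(z/y) terms: ln(24500/10500) = 0.8473 (×24); ln(24500/15500) = 0.4578 (×30); ln(24500/17000) = 0.3655 (×32).
W = 45.764854 / 100 = 0.458.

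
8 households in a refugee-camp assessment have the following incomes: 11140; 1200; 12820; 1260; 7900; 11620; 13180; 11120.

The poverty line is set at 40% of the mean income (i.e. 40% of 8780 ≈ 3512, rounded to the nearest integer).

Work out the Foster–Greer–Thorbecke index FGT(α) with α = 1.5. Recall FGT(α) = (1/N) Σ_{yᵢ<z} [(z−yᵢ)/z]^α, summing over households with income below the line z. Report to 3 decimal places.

Poor units: 1200, 1260 (q = 2 of N = 8).
Shortfall ratios: (3512−1200)/3512 = 0.6583; (3512−1260)/3512 = 0.6412.
Raised to α = 1.5: 0.53413; 0.51348.
Sum = 1.047610; FGT(1.5) = 1.047610 / 8 = 0.131.

0.131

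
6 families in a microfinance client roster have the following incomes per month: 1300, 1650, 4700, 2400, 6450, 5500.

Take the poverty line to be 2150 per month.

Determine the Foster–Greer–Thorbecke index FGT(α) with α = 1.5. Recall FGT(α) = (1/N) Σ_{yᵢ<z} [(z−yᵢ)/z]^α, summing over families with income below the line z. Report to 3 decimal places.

0.060

Below z: 1300, 1650 (q = 2 of N = 6).
Normalized shortfalls: (2150−1300)/2150 = 0.3953; (2150−1650)/2150 = 0.2326.
Raised to α = 1.5: 0.24858; 0.11215.
Sum = 0.360732; FGT(1.5) = 0.360732 / 6 = 0.060.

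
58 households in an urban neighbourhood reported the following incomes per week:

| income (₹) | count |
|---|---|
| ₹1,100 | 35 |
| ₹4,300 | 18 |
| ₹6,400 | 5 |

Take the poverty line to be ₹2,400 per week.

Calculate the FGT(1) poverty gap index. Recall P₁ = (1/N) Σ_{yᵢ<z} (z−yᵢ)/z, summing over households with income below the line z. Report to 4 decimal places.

0.3269

Below z: 35×₹1,100 (q = 35 of N = 58).
Gap ratios (z−y)/z: (2400−1100)/2400 = 0.5417 (×35).
Sum of shortfalls = 18.958333; P₁ averages over all N: 18.958333 / 58 = 0.3269.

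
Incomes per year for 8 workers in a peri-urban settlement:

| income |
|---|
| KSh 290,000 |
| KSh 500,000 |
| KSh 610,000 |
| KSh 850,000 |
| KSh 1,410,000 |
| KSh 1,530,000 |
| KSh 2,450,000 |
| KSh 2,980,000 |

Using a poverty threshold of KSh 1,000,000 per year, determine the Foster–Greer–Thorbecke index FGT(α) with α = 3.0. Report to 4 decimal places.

Incomes under z: KSh 290,000, KSh 500,000, KSh 610,000, KSh 850,000 (q = 4 of N = 8).
Normalized shortfalls: (1000000−290000)/1000000 = 0.7100; (1000000−500000)/1000000 = 0.5000; (1000000−610000)/1000000 = 0.3900; (1000000−850000)/1000000 = 0.1500.
Raised to α = 3.0: 0.35791; 0.12500; 0.05932; 0.00337.
Sum = 0.545605; FGT(3.0) = 0.545605 / 8 = 0.0682.

0.0682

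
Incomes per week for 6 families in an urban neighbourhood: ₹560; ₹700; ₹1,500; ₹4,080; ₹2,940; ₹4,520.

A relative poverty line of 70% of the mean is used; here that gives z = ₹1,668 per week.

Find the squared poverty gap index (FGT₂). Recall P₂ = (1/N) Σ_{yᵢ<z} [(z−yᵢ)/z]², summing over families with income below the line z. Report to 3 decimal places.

0.131

Incomes under z: ₹560, ₹700, ₹1,500 (q = 3 of N = 6).
Relative gaps: (1668−560)/1668 = 0.6643; (1668−700)/1668 = 0.5803; (1668−1500)/1668 = 0.1007.
Squared: 0.4413; 0.3368; 0.0101.
Sum = 0.788187; P₂ = 0.788187 / 6 = 0.131.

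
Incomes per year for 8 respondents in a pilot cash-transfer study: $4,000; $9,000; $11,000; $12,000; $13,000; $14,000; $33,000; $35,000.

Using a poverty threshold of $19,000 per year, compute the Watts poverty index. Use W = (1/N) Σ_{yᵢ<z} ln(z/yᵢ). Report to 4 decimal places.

0.4995

Below the line: $4,000, $9,000, $11,000, $12,000, $13,000, $14,000 (q = 6 of N = 8).
Log shortfalls: ln(19000/4000) = 1.5581; ln(19000/9000) = 0.7472; ln(19000/11000) = 0.5465; ln(19000/12000) = 0.4595; ln(19000/13000) = 0.3795; ln(19000/14000) = 0.3054.
W = 3.996306 / 8 = 0.4995.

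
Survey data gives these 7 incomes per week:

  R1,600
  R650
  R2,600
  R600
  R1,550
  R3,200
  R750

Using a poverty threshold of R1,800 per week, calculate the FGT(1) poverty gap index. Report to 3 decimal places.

Incomes under z: R600, R650, R750, R1,550, R1,600 (q = 5 of N = 7).
Relative gaps: (1800−600)/1800 = 0.6667; (1800−650)/1800 = 0.6389; (1800−750)/1800 = 0.5833; (1800−1550)/1800 = 0.1389; (1800−1600)/1800 = 0.1111.
Sum of shortfalls = 2.138889; P₁ averages over all N: 2.138889 / 7 = 0.306.

0.306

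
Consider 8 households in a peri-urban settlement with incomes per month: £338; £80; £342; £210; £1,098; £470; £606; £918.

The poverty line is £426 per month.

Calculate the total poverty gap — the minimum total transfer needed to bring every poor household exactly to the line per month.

£734

Poor units: £80, £210, £338, £342 (q = 4 of N = 8).
Individual gaps: 426−80 = 346; 426−210 = 216; 426−338 = 88; 426−342 = 84.
Aggregate gap = £734.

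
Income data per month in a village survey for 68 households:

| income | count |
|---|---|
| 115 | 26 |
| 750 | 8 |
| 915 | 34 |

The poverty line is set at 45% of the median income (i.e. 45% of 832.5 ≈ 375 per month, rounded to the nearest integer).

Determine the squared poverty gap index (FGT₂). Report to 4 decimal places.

Incomes under z: 26×115 (q = 26 of N = 68).
Shortfall ratios: (375−115)/375 = 0.6933 (×26).
Squared: 0.4807 (×26).
Sum = 12.498489; P₂ = 12.498489 / 68 = 0.1838.

0.1838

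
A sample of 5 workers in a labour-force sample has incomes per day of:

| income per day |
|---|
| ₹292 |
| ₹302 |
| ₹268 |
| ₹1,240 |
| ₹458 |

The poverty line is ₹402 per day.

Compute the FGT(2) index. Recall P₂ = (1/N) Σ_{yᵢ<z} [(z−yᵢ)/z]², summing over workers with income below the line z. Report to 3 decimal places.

Below z: ₹268, ₹292, ₹302 (q = 3 of N = 5).
Shortfall ratios: (402−268)/402 = 0.3333; (402−292)/402 = 0.2736; (402−302)/402 = 0.2488.
Squared: 0.1111; 0.0749; 0.0619.
Sum = 0.247865; P₂ = 0.247865 / 5 = 0.050.

0.050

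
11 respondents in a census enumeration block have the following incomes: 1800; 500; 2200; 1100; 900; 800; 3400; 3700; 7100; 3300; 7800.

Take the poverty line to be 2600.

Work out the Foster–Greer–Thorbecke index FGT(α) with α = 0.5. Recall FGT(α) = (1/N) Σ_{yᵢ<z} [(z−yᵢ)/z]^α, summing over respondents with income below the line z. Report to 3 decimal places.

0.386

Poor units: 500, 800, 900, 1100, 1800, 2200 (q = 6 of N = 11).
Relative gaps: (2600−500)/2600 = 0.8077; (2600−800)/2600 = 0.6923; (2600−900)/2600 = 0.6538; (2600−1100)/2600 = 0.5769; (2600−1800)/2600 = 0.3077; (2600−2200)/2600 = 0.1538.
Raised to α = 0.5: 0.89872; 0.83205; 0.80861; 0.75955; 0.55470; 0.39223.
Sum = 4.245862; FGT(0.5) = 4.245862 / 11 = 0.386.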